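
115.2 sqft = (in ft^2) 115.2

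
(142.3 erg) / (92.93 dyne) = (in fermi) 1.531e+13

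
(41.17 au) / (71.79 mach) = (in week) 416.6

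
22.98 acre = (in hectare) 9.3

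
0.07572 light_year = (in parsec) 0.02322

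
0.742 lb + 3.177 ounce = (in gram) 426.6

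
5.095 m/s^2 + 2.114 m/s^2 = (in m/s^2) 7.209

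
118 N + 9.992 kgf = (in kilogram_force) 22.02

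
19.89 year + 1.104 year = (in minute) 1.103e+07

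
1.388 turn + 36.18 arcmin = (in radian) 8.732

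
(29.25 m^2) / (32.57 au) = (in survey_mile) 3.73e-15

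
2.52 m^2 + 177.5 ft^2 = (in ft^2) 204.6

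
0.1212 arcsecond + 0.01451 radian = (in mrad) 14.51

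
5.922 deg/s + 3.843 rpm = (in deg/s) 28.98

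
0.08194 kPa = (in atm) 0.0008087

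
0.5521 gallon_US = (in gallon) 0.5521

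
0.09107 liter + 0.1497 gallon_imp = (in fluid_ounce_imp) 27.16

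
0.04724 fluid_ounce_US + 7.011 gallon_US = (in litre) 26.54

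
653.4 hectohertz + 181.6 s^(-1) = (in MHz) 0.06552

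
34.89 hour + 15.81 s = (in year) 0.003983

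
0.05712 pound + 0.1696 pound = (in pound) 0.2267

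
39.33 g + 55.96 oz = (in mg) 1.626e+06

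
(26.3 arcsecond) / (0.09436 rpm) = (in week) 2.134e-08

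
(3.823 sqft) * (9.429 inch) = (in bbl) 0.535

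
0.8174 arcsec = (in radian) 3.963e-06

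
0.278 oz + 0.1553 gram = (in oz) 0.2835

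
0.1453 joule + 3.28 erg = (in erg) 1.453e+06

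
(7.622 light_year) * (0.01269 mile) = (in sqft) 1.585e+19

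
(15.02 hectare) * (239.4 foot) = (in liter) 1.096e+10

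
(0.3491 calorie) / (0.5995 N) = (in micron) 2.436e+06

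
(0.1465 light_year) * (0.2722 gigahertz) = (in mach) 1.108e+21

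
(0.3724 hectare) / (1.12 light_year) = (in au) 2.349e-24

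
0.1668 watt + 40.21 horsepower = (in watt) 2.998e+04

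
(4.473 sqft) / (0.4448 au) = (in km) 6.245e-15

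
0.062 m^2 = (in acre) 1.532e-05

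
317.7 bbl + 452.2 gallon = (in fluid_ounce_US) 1.766e+06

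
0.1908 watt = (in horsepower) 0.0002559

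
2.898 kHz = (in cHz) 2.898e+05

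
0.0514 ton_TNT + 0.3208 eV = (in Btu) 2.038e+05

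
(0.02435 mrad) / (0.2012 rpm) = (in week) 1.911e-09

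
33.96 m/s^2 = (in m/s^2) 33.96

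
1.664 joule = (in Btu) 0.001577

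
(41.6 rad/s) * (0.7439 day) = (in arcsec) 5.515e+11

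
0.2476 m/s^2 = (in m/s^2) 0.2476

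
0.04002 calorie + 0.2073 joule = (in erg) 3.747e+06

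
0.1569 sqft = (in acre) 3.602e-06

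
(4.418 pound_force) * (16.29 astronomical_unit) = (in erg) 4.789e+20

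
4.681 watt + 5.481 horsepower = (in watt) 4092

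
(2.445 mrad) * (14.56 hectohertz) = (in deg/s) 204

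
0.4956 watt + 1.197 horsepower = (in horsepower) 1.198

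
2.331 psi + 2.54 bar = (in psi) 39.17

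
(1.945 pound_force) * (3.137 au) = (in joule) 4.06e+12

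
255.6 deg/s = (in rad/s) 4.461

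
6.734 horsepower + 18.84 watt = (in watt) 5040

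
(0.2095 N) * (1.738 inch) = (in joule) 0.009248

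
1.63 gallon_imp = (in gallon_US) 1.958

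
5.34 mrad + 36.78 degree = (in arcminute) 2225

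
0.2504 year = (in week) 13.06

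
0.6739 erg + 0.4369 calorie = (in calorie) 0.4369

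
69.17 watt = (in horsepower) 0.09276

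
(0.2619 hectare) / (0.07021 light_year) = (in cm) 3.943e-10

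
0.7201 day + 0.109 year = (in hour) 972.1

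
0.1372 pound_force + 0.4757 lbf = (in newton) 2.726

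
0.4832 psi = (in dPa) 3.332e+04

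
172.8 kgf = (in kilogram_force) 172.8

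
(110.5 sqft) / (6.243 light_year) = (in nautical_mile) 9.385e-20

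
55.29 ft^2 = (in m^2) 5.137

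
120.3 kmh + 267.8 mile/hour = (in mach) 0.4497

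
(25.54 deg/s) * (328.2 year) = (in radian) 4.614e+09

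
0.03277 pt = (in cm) 0.001156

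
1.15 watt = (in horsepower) 0.001542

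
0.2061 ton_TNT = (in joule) 8.623e+08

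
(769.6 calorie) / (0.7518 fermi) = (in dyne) 4.283e+23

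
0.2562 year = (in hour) 2244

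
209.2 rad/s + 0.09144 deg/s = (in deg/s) 1.199e+04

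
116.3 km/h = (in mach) 0.09488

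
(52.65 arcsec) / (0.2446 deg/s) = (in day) 6.92e-07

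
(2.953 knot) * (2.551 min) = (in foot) 762.9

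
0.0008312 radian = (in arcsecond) 171.4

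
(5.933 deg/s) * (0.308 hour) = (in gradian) 7309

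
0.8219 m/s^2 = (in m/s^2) 0.8219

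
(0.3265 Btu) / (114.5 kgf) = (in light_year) 3.243e-17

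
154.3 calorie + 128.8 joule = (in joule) 774.4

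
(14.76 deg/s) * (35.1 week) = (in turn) 8.704e+05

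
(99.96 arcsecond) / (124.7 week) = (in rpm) 6.136e-11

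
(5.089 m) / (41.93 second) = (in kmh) 0.4369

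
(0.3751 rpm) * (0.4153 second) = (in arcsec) 3365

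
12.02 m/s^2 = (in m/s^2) 12.02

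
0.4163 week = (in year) 0.007984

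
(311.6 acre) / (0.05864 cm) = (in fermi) 2.15e+24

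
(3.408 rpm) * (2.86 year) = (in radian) 3.219e+07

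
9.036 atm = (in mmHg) 6867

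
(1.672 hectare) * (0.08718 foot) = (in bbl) 2795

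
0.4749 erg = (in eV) 2.964e+11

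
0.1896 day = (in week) 0.02709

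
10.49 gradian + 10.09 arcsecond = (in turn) 0.02623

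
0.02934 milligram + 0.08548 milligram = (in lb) 2.531e-07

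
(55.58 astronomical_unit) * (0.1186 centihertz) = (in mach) 2.896e+07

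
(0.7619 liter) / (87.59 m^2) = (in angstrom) 8.698e+04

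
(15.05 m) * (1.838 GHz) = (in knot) 5.377e+10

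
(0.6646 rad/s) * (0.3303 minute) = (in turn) 2.096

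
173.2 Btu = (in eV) 1.141e+24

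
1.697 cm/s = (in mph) 0.03796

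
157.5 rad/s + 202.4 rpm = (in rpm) 1706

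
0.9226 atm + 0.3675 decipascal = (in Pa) 9.348e+04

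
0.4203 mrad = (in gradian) 0.02676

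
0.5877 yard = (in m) 0.5374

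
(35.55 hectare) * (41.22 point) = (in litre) 5.17e+06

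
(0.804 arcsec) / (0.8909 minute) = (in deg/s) 4.178e-06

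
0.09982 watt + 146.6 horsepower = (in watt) 1.093e+05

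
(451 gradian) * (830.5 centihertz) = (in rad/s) 58.84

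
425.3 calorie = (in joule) 1779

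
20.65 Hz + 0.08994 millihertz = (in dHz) 206.5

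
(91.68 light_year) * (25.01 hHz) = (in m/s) 2.169e+21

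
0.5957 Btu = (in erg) 6.285e+09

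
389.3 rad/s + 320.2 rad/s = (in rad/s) 709.5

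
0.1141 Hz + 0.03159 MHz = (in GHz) 3.159e-05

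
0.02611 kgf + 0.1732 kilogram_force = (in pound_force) 0.4394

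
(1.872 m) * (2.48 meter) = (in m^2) 4.643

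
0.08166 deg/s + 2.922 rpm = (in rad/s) 0.3074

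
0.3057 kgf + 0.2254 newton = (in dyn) 3.223e+05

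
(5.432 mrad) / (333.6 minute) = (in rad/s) 2.714e-07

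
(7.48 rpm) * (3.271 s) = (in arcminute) 8808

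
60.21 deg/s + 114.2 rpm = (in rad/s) 13.01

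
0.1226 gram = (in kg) 0.0001226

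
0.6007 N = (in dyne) 6.007e+04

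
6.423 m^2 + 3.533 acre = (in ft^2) 1.54e+05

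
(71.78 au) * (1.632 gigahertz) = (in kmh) 6.309e+22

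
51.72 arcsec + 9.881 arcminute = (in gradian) 0.1989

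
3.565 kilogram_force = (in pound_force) 7.859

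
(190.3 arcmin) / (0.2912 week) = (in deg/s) 1.801e-05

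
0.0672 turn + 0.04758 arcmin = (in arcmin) 1452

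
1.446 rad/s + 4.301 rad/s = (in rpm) 54.88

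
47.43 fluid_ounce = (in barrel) 0.008823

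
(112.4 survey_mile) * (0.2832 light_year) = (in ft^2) 5.217e+21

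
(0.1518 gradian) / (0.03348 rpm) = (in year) 2.157e-08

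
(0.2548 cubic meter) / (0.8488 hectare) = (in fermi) 3.002e+10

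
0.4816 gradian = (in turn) 0.001204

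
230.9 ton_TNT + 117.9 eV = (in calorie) 2.309e+11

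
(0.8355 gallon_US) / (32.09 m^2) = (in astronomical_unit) 6.588e-16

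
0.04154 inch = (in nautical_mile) 5.697e-07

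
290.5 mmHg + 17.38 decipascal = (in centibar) 38.73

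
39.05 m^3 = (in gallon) 1.032e+04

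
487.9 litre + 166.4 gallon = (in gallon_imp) 245.9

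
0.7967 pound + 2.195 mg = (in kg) 0.3614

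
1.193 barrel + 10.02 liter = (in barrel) 1.256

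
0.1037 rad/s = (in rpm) 0.9903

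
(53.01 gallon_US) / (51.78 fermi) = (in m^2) 3.875e+12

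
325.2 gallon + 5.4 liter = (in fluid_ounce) 4.181e+04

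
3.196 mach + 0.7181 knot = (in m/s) 1089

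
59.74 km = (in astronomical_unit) 3.993e-07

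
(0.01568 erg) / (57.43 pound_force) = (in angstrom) 0.06138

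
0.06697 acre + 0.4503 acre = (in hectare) 0.2093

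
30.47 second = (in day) 0.0003527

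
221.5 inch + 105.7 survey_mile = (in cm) 1.701e+07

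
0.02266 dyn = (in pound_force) 5.094e-08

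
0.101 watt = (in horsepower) 0.0001354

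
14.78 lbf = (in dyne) 6.574e+06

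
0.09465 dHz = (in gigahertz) 9.465e-12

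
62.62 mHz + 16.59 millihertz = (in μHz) 7.921e+04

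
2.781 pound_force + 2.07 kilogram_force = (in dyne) 3.267e+06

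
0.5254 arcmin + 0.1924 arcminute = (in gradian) 0.01329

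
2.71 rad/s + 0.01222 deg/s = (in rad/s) 2.71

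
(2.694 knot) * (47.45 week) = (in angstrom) 3.977e+17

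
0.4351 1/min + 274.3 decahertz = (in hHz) 27.43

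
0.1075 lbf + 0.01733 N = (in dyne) 4.955e+04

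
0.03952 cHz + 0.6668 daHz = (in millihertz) 6668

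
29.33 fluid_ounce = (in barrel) 0.005456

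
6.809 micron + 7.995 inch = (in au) 1.358e-12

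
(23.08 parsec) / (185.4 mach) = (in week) 1.865e+07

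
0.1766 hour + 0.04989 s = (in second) 635.8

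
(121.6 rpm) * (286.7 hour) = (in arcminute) 4.518e+10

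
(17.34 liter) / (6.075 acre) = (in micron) 0.7053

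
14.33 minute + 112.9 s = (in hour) 0.2702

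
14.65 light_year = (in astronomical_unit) 9.265e+05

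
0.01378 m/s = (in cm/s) 1.378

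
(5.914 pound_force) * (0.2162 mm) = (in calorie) 0.001359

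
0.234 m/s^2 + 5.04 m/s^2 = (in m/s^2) 5.274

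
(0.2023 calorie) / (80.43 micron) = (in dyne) 1.052e+09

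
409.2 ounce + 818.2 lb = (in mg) 3.827e+08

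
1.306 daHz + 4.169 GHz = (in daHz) 4.169e+08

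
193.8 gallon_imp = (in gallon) 232.7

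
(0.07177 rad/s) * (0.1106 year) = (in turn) 3.984e+04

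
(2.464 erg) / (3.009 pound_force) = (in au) 1.231e-19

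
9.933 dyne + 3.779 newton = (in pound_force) 0.8496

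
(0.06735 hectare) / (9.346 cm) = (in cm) 7.206e+05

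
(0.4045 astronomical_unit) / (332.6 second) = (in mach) 5.343e+05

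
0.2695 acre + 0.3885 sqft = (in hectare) 0.1091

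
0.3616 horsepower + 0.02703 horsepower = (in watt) 289.8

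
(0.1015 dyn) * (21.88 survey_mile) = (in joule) 0.03574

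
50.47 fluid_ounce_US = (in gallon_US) 0.3943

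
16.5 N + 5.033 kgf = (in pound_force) 14.81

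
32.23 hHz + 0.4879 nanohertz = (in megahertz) 0.003223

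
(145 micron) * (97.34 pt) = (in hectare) 4.979e-10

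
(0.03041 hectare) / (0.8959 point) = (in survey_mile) 597.9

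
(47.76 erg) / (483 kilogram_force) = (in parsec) 3.268e-26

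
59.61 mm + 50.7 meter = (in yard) 55.51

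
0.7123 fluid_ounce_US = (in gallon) 0.005565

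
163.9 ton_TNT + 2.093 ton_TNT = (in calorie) 1.66e+11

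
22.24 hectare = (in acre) 54.96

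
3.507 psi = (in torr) 181.4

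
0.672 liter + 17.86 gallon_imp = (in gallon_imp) 18.01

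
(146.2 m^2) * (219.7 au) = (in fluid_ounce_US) 1.625e+20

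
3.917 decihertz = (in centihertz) 39.17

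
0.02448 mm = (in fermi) 2.448e+10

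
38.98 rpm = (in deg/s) 233.9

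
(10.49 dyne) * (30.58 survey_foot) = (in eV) 6.103e+15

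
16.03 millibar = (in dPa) 1.603e+04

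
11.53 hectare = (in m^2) 1.153e+05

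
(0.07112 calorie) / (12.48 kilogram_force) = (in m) 0.002431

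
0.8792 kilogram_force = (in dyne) 8.622e+05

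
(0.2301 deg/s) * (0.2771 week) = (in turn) 107.1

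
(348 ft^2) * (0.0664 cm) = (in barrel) 0.135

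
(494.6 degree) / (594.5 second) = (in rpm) 0.1387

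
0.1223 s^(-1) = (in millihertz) 122.3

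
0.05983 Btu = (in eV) 3.94e+20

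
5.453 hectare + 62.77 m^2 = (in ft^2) 5.876e+05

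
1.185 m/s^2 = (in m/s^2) 1.185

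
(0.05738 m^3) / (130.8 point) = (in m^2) 1.244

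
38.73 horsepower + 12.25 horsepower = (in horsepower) 50.98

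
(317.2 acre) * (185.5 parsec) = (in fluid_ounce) 2.485e+29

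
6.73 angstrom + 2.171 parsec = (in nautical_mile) 3.617e+13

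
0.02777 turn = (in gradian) 11.11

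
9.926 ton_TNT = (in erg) 4.153e+17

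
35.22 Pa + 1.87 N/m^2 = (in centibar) 0.03709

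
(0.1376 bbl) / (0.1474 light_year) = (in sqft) 1.689e-16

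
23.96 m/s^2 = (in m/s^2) 23.96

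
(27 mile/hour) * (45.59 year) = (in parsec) 5.624e-07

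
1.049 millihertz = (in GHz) 1.049e-12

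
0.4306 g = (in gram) 0.4306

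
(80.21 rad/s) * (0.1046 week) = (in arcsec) 1.047e+12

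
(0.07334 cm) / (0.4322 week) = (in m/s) 2.806e-09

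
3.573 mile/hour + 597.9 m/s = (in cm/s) 5.995e+04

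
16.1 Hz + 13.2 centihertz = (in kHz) 0.01623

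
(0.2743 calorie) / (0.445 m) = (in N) 2.579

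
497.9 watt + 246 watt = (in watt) 743.9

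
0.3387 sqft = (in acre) 7.775e-06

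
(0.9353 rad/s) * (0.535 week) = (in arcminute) 1.04e+09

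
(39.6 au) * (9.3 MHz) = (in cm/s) 5.509e+21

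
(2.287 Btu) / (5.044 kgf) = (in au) 3.261e-10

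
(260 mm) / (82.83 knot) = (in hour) 1.695e-06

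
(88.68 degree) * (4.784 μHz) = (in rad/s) 7.404e-06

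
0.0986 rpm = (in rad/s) 0.01033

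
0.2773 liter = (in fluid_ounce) 9.377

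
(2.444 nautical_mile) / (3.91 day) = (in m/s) 0.0134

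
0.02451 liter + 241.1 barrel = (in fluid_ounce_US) 1.296e+06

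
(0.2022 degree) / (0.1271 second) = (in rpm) 0.2651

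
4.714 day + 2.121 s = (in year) 0.01292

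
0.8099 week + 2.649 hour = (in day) 5.78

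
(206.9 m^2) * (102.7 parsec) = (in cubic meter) 6.557e+20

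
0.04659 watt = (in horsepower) 6.248e-05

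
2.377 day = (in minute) 3423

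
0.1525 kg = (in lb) 0.3362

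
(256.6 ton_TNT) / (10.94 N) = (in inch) 3.864e+12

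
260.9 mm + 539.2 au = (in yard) 8.821e+13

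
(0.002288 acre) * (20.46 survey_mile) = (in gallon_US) 8.054e+07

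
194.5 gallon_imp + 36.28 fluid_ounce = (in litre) 885.3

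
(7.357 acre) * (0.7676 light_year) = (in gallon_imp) 4.756e+22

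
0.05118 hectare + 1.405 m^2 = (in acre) 0.1268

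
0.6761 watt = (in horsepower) 0.0009067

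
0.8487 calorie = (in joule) 3.551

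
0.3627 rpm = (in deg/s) 2.176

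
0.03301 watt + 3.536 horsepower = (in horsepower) 3.536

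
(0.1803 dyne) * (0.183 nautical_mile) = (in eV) 3.814e+15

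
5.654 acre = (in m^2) 2.288e+04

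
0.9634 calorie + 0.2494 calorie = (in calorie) 1.213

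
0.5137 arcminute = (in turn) 2.378e-05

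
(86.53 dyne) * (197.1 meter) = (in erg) 1.706e+06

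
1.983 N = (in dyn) 1.983e+05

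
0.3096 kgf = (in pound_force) 0.6826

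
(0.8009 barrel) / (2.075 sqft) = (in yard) 0.7224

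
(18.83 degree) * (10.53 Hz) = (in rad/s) 3.461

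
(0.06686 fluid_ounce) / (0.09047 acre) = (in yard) 5.906e-09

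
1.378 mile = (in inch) 8.731e+04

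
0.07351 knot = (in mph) 0.08459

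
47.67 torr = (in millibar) 63.55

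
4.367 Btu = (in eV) 2.876e+22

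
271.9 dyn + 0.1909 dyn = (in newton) 0.002721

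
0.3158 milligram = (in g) 0.0003158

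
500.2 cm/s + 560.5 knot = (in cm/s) 2.933e+04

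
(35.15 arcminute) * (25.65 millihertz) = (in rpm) 0.002504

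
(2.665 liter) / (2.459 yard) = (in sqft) 0.01276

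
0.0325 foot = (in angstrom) 9.906e+07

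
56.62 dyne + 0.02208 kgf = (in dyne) 2.171e+04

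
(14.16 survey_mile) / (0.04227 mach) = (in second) 1583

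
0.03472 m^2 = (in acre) 8.579e-06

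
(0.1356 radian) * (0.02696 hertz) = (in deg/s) 0.2095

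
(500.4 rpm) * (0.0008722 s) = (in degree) 2.619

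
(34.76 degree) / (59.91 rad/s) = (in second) 0.01013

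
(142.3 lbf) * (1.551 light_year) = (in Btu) 8.803e+15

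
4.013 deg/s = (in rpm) 0.6688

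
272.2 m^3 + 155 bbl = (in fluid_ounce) 1.004e+07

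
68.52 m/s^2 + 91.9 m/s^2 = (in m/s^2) 160.4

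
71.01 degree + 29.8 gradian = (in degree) 97.83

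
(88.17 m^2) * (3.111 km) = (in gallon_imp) 6.034e+07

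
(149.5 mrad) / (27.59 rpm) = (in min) 0.0008624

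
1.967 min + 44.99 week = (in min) 4.535e+05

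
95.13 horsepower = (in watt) 7.094e+04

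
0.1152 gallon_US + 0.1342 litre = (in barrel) 0.003587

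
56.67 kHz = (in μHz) 5.667e+10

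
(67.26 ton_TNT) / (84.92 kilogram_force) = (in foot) 1.109e+09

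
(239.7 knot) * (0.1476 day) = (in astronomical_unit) 1.051e-05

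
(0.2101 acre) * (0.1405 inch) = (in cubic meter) 3.034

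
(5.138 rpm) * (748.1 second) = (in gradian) 2.562e+04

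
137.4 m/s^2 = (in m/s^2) 137.4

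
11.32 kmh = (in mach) 0.009235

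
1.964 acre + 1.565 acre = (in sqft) 1.537e+05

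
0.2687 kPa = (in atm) 0.002652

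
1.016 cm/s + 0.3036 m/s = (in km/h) 1.13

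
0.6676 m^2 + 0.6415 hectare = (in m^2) 6416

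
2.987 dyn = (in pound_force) 6.715e-06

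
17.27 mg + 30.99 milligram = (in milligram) 48.26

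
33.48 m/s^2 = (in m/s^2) 33.48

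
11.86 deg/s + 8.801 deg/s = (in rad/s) 0.3606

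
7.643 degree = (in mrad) 133.4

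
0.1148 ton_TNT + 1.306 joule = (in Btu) 4.553e+05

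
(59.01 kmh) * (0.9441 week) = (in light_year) 9.893e-10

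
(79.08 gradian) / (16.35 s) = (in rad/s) 0.07597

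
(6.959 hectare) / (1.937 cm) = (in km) 3593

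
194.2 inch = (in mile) 0.003065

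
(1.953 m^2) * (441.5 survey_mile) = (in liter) 1.388e+09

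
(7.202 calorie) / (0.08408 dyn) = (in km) 3.584e+04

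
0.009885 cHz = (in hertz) 9.885e-05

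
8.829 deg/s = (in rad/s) 0.1541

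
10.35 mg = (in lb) 2.282e-05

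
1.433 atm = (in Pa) 1.452e+05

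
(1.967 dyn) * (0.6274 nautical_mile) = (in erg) 2.286e+05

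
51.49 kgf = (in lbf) 113.5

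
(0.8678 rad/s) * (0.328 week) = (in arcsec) 3.551e+10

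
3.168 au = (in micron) 4.739e+17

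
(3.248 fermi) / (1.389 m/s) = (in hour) 6.495e-19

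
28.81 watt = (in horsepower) 0.03863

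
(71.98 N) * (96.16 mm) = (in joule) 6.922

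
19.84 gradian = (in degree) 17.86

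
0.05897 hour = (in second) 212.3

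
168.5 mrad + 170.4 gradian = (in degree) 163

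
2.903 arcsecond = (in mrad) 0.01407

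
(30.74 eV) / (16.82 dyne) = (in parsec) 9.489e-31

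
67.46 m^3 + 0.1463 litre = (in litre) 6.746e+04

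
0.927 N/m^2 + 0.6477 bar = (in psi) 9.394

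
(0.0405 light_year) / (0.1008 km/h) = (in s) 1.368e+16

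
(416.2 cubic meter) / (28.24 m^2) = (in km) 0.01474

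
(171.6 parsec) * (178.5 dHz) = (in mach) 2.776e+17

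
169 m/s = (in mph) 378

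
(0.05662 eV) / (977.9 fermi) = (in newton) 9.277e-09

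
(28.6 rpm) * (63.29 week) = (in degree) 6.568e+09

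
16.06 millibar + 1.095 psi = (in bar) 0.09156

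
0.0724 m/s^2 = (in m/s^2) 0.0724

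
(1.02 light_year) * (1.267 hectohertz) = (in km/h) 4.402e+18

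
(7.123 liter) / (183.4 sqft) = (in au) 2.795e-15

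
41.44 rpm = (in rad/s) 4.34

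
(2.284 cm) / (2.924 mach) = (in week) 3.793e-11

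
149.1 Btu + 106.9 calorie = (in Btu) 149.5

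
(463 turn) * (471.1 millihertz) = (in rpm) 1.309e+04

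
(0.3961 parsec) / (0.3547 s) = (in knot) 6.698e+16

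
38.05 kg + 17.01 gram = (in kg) 38.07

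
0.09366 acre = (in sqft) 4080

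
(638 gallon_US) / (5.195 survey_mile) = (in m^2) 0.0002889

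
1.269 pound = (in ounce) 20.3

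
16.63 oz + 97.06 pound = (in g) 4.45e+04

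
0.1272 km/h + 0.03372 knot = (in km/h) 0.1896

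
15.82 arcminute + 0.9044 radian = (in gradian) 57.87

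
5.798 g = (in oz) 0.2045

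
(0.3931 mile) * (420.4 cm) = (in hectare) 0.266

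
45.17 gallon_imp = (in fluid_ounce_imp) 7227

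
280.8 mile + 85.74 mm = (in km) 451.9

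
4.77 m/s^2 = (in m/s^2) 4.77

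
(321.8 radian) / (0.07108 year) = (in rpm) 0.001371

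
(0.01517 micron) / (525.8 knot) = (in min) 9.347e-13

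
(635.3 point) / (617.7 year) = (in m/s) 1.151e-11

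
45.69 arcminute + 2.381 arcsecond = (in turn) 0.002117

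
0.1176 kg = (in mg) 1.176e+05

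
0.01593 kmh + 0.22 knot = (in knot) 0.2286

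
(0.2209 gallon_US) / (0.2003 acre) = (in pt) 0.002924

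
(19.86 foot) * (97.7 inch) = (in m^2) 15.02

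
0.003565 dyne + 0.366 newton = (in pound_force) 0.08228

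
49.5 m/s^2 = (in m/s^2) 49.5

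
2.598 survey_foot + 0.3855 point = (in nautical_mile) 0.0004277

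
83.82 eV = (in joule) 1.343e-17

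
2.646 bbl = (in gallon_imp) 92.54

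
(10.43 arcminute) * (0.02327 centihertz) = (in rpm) 6.742e-06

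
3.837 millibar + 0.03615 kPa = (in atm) 0.004144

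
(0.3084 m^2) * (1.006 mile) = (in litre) 4.993e+05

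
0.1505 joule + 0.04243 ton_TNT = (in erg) 1.775e+15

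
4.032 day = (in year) 0.01105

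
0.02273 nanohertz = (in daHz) 2.273e-12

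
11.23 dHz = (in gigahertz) 1.123e-09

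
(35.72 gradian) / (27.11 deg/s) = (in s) 1.186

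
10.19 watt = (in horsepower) 0.01367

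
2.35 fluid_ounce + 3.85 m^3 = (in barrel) 24.22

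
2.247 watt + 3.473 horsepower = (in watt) 2592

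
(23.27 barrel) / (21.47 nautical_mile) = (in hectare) 9.304e-09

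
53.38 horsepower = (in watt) 3.981e+04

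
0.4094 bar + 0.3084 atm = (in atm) 0.7124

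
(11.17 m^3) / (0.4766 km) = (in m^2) 0.02344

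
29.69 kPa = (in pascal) 2.969e+04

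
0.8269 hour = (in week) 0.004922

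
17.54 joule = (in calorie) 4.192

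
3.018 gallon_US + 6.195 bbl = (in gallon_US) 263.2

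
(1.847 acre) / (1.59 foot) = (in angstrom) 1.542e+14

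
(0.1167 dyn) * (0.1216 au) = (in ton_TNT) 5.074e-06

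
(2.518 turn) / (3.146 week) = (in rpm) 7.94e-05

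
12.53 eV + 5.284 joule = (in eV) 3.298e+19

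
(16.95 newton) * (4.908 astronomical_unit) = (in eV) 7.768e+31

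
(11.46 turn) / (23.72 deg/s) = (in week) 0.0002876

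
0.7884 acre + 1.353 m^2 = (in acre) 0.7887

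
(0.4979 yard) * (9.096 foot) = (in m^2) 1.262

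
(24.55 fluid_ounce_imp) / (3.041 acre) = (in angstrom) 566.8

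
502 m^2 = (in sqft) 5403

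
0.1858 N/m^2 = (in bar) 1.858e-06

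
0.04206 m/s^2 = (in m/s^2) 0.04206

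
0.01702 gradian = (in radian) 0.0002673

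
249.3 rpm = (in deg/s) 1496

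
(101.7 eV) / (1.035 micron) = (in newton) 1.574e-11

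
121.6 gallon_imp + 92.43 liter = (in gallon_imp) 141.9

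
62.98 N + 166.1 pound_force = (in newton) 801.8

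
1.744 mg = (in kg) 1.744e-06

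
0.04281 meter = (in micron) 4.281e+04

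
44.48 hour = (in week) 0.2648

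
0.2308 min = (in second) 13.85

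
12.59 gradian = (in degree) 11.33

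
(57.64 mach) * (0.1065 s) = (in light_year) 2.209e-13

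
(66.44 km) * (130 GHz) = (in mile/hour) 1.932e+16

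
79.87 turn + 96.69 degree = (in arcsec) 1.039e+08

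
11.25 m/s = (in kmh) 40.5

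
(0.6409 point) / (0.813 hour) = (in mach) 2.269e-10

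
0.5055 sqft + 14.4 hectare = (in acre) 35.58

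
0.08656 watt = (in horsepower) 0.0001161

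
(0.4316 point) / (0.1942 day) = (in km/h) 3.267e-08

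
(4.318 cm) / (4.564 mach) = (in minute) 4.631e-07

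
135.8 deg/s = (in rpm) 22.63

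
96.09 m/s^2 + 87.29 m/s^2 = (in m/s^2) 183.4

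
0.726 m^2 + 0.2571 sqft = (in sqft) 8.072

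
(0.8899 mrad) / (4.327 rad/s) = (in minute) 3.428e-06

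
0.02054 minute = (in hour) 0.0003423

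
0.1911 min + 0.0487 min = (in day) 0.0001665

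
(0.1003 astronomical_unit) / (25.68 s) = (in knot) 1.136e+09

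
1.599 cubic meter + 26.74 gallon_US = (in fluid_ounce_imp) 5.984e+04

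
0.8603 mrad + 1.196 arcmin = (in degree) 0.06922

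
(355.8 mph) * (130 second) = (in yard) 2.261e+04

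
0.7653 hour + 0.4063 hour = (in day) 0.04882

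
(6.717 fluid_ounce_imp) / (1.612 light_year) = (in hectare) 1.251e-24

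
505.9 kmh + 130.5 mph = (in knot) 386.6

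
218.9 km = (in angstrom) 2.189e+15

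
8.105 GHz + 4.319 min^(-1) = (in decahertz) 8.105e+08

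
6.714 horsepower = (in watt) 5007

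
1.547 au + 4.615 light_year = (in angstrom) 4.366e+26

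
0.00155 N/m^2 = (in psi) 2.248e-07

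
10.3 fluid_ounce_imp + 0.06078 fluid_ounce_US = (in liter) 0.2945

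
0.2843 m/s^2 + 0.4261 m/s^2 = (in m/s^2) 0.7104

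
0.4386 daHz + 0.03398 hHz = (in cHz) 778.4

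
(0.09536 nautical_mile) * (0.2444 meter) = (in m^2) 43.16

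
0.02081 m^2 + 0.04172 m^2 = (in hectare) 6.253e-06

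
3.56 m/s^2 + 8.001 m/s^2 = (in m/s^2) 11.56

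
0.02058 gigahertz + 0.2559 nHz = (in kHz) 2.058e+04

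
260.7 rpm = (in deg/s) 1564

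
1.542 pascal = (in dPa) 15.42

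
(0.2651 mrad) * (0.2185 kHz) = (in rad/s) 0.05792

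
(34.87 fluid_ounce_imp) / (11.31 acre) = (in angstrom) 216.5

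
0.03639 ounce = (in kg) 0.001032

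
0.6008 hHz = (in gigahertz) 6.008e-08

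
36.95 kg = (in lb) 81.46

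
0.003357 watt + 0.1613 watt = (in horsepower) 0.0002208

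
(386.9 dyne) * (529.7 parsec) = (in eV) 3.947e+35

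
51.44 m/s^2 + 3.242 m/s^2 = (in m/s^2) 54.68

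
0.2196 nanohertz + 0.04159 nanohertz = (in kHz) 2.612e-13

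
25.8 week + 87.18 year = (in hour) 7.68e+05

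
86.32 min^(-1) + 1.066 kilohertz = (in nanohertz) 1.067e+12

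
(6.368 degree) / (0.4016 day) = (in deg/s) 0.0001835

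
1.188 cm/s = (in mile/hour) 0.02657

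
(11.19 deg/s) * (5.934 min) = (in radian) 69.54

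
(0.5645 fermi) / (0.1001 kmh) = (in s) 2.03e-14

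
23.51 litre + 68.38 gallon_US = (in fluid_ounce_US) 9548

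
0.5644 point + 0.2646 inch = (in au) 4.626e-14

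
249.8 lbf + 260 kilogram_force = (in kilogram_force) 373.3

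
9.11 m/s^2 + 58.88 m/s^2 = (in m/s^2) 67.99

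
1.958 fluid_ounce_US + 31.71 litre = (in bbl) 0.1998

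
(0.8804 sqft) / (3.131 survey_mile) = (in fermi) 1.623e+10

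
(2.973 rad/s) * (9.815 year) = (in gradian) 5.858e+10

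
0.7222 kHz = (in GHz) 7.222e-07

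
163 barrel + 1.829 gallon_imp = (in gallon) 6848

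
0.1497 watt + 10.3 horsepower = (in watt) 7681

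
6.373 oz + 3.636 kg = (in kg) 3.817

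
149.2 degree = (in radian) 2.604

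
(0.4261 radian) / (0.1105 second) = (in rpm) 36.82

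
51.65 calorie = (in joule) 216.1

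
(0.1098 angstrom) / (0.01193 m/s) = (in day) 1.065e-14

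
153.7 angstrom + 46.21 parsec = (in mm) 1.426e+21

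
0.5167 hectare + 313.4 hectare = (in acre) 775.7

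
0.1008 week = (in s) 6.096e+04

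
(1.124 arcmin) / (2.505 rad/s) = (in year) 4.139e-12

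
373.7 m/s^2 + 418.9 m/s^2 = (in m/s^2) 792.6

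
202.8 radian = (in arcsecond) 4.183e+07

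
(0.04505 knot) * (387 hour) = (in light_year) 3.413e-12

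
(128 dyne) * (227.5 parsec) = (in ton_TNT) 2.148e+06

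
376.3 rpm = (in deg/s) 2258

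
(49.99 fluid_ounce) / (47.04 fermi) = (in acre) 7.766e+06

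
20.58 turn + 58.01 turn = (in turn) 78.59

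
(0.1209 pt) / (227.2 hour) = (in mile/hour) 1.166e-10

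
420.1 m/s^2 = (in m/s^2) 420.1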